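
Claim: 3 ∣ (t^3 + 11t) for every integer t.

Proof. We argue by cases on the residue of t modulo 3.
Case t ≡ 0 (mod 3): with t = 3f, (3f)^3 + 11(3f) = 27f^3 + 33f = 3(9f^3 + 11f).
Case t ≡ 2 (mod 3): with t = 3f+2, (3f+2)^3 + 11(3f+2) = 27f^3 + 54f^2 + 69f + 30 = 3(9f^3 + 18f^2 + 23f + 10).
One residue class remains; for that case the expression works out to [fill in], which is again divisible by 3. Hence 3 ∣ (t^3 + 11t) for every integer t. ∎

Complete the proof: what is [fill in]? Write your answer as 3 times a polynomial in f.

3(9f^3 + 9f^2 + 14f + 4)

The residues treated are {0, 2}, so the missing case is t ≡ 1 (mod 3); write t = 3f+1.
Then (3f+1)^3 + 11(3f+1) = 27f^3 + 27f^2 + 42f + 12 = 3(9f^3 + 9f^2 + 14f + 4).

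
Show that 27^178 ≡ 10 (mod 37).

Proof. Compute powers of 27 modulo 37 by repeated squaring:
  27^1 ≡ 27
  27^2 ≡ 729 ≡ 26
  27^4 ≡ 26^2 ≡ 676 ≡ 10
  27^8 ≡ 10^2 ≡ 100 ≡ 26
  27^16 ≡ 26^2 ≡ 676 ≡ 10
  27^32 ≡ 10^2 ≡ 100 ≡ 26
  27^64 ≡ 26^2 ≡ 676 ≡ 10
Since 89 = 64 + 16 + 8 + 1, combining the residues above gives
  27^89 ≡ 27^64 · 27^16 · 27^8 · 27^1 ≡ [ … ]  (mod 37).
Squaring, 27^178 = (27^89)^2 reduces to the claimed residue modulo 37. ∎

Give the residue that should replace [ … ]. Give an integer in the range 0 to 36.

11

27^64 · 27^16 · 27^8 · 27^1 ≡ 10 · 10 · 26 · 27 = 70200.
70200 mod 37 = 11, so 27^89 ≡ 11 (mod 37).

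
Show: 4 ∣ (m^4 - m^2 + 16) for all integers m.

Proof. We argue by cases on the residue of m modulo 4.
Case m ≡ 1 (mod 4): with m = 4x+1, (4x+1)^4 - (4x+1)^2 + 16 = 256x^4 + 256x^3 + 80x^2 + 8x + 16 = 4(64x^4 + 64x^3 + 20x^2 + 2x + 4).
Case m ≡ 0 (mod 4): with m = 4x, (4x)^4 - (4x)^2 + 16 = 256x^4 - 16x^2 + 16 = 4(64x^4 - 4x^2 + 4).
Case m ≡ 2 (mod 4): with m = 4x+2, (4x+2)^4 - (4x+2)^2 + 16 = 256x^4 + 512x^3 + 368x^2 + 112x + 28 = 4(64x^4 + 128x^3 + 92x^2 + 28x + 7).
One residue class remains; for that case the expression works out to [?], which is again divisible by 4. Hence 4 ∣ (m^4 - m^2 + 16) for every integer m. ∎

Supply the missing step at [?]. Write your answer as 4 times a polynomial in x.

4(64x^4 + 192x^3 + 212x^2 + 102x + 22)

The residues treated are {1, 0, 2}, so the missing case is m ≡ 3 (mod 4); write m = 4x+3.
Then (4x+3)^4 - (4x+3)^2 + 16 = 256x^4 + 768x^3 + 848x^2 + 408x + 88 = 4(64x^4 + 192x^3 + 212x^2 + 102x + 22).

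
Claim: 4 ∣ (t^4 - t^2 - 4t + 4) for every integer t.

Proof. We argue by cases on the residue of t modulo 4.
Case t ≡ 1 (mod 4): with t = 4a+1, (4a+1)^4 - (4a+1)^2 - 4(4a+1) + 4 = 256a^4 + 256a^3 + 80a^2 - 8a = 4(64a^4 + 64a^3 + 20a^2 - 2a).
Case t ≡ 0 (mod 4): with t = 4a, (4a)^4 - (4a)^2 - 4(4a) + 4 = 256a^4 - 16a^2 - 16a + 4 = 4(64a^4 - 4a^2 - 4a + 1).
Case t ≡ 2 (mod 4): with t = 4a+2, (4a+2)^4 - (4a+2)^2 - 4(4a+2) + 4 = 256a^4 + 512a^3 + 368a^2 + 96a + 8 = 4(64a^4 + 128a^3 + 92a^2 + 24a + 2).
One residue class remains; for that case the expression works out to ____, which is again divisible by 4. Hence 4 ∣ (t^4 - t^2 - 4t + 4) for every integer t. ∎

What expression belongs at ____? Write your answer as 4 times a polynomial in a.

The residues treated are {1, 0, 2}, so the missing case is t ≡ 3 (mod 4); write t = 4a+3.
Then (4a+3)^4 - (4a+3)^2 - 4(4a+3) + 4 = 256a^4 + 768a^3 + 848a^2 + 392a + 64 = 4(64a^4 + 192a^3 + 212a^2 + 98a + 16).

4(64a^4 + 192a^3 + 212a^2 + 98a + 16)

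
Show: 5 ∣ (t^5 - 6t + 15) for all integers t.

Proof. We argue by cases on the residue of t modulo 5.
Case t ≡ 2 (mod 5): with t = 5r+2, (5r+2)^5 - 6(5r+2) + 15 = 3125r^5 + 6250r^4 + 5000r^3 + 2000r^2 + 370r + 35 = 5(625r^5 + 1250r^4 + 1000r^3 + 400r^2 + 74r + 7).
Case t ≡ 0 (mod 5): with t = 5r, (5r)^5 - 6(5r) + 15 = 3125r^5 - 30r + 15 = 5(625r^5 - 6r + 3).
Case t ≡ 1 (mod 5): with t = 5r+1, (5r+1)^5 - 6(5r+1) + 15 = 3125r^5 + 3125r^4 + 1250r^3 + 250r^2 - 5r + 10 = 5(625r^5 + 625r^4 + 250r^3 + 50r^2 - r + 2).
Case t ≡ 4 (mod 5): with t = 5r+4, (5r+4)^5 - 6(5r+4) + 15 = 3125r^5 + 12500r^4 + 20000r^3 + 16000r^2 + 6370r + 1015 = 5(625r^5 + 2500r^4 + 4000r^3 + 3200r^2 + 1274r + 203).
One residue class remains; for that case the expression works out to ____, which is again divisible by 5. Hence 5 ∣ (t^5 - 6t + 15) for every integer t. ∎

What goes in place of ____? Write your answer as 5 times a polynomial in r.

The residues treated are {2, 0, 1, 4}, so the missing case is t ≡ 3 (mod 5); write t = 5r+3.
Then (5r+3)^5 - 6(5r+3) + 15 = 3125r^5 + 9375r^4 + 11250r^3 + 6750r^2 + 1995r + 240 = 5(625r^5 + 1875r^4 + 2250r^3 + 1350r^2 + 399r + 48).

5(625r^5 + 1875r^4 + 2250r^3 + 1350r^2 + 399r + 48)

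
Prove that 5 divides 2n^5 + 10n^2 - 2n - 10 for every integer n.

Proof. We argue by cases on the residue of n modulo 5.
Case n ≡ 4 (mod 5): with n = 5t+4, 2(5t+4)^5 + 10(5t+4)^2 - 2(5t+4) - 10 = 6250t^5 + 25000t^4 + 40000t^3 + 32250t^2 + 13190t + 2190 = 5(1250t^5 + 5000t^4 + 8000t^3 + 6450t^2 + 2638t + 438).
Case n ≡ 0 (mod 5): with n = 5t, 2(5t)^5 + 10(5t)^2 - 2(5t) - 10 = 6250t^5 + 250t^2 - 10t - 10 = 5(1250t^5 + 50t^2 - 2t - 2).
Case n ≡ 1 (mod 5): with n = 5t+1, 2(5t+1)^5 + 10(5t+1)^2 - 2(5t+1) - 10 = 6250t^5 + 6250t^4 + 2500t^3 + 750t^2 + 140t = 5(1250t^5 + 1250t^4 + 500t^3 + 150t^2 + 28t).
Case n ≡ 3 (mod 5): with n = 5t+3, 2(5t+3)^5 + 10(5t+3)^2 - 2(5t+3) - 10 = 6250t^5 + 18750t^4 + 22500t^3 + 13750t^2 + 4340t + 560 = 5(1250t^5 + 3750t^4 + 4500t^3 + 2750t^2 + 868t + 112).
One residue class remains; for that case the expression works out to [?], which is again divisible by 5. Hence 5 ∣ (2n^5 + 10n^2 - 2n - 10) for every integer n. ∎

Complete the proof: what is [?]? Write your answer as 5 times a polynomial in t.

The residues treated are {4, 0, 1, 3}, so the missing case is n ≡ 2 (mod 5); write n = 5t+2.
Then 2(5t+2)^5 + 10(5t+2)^2 - 2(5t+2) - 10 = 6250t^5 + 12500t^4 + 10000t^3 + 4250t^2 + 990t + 90 = 5(1250t^5 + 2500t^4 + 2000t^3 + 850t^2 + 198t + 18).

5(1250t^5 + 2500t^4 + 2000t^3 + 850t^2 + 198t + 18)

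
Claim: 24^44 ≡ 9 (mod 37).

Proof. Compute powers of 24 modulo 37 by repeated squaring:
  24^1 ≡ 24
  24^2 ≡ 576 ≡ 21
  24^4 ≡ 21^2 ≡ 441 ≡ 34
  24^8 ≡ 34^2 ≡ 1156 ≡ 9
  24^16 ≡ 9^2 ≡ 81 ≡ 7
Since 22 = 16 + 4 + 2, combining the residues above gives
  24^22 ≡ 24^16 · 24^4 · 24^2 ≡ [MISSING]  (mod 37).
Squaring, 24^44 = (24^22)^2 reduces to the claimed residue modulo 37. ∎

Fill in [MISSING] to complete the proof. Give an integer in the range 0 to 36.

3

24^16 · 24^4 · 24^2 ≡ 7 · 34 · 21 = 4998.
4998 mod 37 = 3, so 24^22 ≡ 3 (mod 37).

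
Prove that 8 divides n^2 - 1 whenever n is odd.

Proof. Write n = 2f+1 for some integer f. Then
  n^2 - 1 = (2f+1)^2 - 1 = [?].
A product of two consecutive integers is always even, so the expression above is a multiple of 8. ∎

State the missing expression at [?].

4f(f + 1)

(2f+1)^2 - 1 = 4f^2 + 4f + 1 - 1 = 4f^2 + 4f = 4f(f+1).
Since f and f+1 are consecutive, f(f+1) is even, and 4·(even) is a multiple of 8.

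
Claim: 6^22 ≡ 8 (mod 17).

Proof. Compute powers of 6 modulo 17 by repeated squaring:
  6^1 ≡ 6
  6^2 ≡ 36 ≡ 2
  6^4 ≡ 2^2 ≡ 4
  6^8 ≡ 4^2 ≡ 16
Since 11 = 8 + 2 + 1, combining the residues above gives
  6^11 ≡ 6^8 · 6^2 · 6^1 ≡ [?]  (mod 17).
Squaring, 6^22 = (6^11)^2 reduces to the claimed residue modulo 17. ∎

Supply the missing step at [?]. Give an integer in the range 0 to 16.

5

Multiply the listed residues: 16 · 2 · 6 = 32 → 192.
Reducing modulo 17: 192 = 11·17 + 5, so 6^11 ≡ 5.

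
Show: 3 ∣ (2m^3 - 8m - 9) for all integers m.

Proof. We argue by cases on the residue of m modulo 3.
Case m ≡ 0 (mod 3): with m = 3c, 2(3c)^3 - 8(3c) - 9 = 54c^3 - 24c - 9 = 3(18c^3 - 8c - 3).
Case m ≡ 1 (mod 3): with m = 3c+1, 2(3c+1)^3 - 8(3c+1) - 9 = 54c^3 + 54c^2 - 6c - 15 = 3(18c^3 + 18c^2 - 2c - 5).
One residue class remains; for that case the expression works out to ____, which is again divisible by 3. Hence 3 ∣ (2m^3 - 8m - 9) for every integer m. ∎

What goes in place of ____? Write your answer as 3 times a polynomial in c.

3(18c^3 + 36c^2 + 16c - 3)

The residues treated are {0, 1}, so the missing case is m ≡ 2 (mod 3); write m = 3c+2.
Then 2(3c+2)^3 - 8(3c+2) - 9 = 54c^3 + 108c^2 + 48c - 9 = 3(18c^3 + 36c^2 + 16c - 3).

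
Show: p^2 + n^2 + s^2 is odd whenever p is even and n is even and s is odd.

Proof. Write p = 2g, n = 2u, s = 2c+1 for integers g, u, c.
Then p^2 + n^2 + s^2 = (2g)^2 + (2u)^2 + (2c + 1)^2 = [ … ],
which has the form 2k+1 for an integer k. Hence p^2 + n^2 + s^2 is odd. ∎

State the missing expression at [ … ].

2(2c^2 + 2c + 2g^2 + 2u^2) + 1

(2g)^2 + (2u)^2 + (2c + 1)^2 = 4c^2 + 4c + 4g^2 + 4u^2 + 1
= 2(2c^2 + 2c + 2g^2 + 2u^2) + 1.
Since 2c^2 + 2c + 2g^2 + 2u^2 is an integer, the sum of squares is of the form 2k+1 for an integer k.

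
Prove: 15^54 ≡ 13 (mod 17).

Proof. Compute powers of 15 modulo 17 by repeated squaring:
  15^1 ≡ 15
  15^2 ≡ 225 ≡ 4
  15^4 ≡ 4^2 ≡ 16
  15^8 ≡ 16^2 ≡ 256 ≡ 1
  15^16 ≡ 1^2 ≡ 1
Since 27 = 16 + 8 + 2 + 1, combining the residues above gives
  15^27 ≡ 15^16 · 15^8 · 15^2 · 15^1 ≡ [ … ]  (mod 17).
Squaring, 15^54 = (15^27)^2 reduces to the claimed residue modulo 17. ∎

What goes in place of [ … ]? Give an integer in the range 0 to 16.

15^16 · 15^8 · 15^2 · 15^1 ≡ 1 · 1 · 4 · 15 = 60.
60 mod 17 = 9, so 15^27 ≡ 9 (mod 17).

9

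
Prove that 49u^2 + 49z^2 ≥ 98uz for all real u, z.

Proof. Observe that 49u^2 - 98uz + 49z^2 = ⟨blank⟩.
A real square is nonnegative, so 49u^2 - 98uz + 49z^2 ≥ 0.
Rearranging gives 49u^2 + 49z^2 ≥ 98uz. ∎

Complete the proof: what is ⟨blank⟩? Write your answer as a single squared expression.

(7u - 7z)^2

The leading and trailing coefficients are 7^2 and 7^2, and 98 = 2·7·7, so the trinomial is (7u - 7z)^2.
Hence 49u^2 - 98uz + 49z^2 ≥ 0.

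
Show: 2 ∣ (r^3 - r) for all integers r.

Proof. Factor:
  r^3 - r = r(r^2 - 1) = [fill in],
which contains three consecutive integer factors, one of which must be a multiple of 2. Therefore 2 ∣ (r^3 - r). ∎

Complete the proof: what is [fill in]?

r(r^2 - 1) = r(r - 1)(r + 1) = (r - 1)r(r + 1).
These three factors are consecutive integers, so their product is divisible by 2.

(r - 1)r(r + 1)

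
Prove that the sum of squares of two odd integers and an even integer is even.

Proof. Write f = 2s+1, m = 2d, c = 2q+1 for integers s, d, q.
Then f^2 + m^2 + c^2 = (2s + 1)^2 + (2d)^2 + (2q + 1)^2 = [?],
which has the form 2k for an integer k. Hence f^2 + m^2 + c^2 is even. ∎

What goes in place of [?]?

(2s + 1)^2 + (2d)^2 + (2q + 1)^2 = 4d^2 + 4q^2 + 4q + 4s^2 + 4s + 2
= 2(2d^2 + 2q^2 + 2q + 2s^2 + 2s + 1).
Since 2d^2 + 2q^2 + 2q + 2s^2 + 2s + 1 is an integer, the sum of squares is of the form 2k for an integer k.

2(2d^2 + 2q^2 + 2q + 2s^2 + 2s + 1)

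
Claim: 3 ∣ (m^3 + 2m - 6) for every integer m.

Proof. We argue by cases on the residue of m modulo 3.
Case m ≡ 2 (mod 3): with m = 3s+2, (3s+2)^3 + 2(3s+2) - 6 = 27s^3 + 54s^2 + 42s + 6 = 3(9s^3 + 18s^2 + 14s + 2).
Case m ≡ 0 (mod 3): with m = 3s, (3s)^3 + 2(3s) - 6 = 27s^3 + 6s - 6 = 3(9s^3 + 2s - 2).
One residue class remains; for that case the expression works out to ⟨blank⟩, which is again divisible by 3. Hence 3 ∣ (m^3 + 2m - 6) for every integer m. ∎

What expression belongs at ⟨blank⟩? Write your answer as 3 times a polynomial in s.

3(9s^3 + 9s^2 + 5s - 1)

Only m ≡ 1 (mod 3) is unaccounted for. Put m = 3s+1:
(3s+1)^3 + 2(3s+1) - 6 expands to 27s^3 + 27s^2 + 15s - 3,
and factoring out 3 leaves 3(9s^3 + 9s^2 + 5s - 1).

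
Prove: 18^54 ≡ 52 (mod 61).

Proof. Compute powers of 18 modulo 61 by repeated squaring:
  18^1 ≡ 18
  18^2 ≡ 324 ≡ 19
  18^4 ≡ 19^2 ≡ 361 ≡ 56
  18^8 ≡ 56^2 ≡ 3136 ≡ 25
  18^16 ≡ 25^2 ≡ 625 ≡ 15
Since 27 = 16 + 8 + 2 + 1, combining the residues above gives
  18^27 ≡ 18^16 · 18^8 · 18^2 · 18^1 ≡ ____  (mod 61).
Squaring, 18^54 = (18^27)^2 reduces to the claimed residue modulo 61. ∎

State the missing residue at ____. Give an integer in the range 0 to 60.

28

Multiply the listed residues: 15 · 25 · 19 · 18 = 375 → 7125 → 128250.
Reducing modulo 61: 128250 = 2102·61 + 28, so 18^27 ≡ 28.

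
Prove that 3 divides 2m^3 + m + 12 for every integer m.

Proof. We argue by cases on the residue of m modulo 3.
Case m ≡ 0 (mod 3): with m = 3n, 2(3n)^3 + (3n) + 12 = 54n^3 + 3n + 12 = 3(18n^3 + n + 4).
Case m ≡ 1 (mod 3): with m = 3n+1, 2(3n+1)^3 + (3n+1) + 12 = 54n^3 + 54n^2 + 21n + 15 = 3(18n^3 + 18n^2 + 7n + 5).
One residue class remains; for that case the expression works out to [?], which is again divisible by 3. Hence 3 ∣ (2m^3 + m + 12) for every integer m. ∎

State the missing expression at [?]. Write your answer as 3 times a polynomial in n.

3(18n^3 + 36n^2 + 25n + 10)

The residues treated are {0, 1}, so the missing case is m ≡ 2 (mod 3); write m = 3n+2.
Then 2(3n+2)^3 + (3n+2) + 12 = 54n^3 + 108n^2 + 75n + 30 = 3(18n^3 + 36n^2 + 25n + 10).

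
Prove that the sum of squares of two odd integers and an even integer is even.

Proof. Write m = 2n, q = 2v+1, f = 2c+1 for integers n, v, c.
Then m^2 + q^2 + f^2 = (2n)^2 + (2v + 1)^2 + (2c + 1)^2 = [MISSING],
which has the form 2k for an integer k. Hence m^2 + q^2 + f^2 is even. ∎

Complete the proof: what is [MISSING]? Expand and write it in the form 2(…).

2(2c^2 + 2c + 2n^2 + 2v^2 + 2v + 1)

Expanding: (2n)^2 + (2v + 1)^2 + (2c + 1)^2 = 4c^2 + 4c + 4n^2 + 4v^2 + 4v + 2.
Every term is even; pulling out the factor of 2 gives 2(2c^2 + 2c + 2n^2 + 2v^2 + 2v + 1).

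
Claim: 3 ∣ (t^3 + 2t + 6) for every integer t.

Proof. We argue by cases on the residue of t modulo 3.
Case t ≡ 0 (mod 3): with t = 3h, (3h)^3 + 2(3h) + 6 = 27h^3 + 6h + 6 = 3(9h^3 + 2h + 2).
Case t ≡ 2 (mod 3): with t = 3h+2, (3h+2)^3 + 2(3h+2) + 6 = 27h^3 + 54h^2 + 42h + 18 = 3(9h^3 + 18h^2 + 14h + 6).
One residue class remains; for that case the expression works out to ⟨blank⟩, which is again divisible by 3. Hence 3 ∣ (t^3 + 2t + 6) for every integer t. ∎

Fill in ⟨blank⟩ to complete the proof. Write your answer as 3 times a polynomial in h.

The residues treated are {0, 2}, so the missing case is t ≡ 1 (mod 3); write t = 3h+1.
Then (3h+1)^3 + 2(3h+1) + 6 = 27h^3 + 27h^2 + 15h + 9 = 3(9h^3 + 9h^2 + 5h + 3).

3(9h^3 + 9h^2 + 5h + 3)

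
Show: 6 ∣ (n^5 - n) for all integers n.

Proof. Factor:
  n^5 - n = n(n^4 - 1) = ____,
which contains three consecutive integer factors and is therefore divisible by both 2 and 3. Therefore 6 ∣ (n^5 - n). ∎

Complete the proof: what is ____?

(n - 1)n(n + 1)(n^2 + 1)

n^4 - 1 = (n^2 - 1)(n^2 + 1), and n^2 - 1 = (n-1)(n+1).
So n(n^4 - 1) = (n - 1)n(n + 1)(n^2 + 1).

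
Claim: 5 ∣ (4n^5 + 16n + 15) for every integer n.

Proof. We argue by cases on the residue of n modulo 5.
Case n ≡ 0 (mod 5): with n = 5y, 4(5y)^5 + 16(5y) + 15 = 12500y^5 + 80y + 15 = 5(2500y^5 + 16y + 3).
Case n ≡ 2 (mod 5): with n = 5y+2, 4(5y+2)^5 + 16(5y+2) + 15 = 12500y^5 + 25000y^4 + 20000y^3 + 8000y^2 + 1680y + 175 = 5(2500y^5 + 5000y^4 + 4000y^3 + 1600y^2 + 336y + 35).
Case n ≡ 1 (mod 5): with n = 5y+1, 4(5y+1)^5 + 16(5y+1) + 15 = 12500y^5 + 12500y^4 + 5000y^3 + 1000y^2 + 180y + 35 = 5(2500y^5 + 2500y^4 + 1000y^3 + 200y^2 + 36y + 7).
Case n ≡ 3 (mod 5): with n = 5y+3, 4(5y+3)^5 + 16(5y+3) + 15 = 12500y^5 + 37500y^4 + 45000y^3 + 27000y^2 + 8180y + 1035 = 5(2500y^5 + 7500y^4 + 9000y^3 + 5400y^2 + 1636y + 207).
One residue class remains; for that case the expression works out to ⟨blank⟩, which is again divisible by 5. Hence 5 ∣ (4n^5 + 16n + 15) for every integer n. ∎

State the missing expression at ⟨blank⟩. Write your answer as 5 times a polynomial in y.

5(2500y^5 + 10000y^4 + 16000y^3 + 12800y^2 + 5136y + 835)

Only n ≡ 4 (mod 5) is unaccounted for. Put n = 5y+4:
4(5y+4)^5 + 16(5y+4) + 15 expands to 12500y^5 + 50000y^4 + 80000y^3 + 64000y^2 + 25680y + 4175,
and factoring out 5 leaves 5(2500y^5 + 10000y^4 + 16000y^3 + 12800y^2 + 5136y + 835).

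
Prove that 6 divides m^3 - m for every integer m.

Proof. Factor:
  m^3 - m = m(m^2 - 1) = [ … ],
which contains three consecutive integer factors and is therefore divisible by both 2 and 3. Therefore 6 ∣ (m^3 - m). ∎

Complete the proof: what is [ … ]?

(m - 1)m(m + 1)

m(m^2 - 1) = m(m - 1)(m + 1) = (m - 1)m(m + 1).
These three factors are consecutive integers, so their product is divisible by 6.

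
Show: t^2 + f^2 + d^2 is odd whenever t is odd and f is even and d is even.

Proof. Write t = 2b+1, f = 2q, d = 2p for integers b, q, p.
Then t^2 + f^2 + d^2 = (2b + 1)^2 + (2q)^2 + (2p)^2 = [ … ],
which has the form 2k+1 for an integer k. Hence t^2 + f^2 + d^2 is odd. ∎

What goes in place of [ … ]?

2(2b^2 + 2b + 2p^2 + 2q^2) + 1

Expanding: (2b + 1)^2 + (2q)^2 + (2p)^2 = 4b^2 + 4b + 4p^2 + 4q^2 + 1.
Every term except the constant is even, so this is 2(2b^2 + 2b + 2p^2 + 2q^2) + 1,
and 2b^2 + 2b + 2p^2 + 2q^2 ∈ ℤ gives the required form.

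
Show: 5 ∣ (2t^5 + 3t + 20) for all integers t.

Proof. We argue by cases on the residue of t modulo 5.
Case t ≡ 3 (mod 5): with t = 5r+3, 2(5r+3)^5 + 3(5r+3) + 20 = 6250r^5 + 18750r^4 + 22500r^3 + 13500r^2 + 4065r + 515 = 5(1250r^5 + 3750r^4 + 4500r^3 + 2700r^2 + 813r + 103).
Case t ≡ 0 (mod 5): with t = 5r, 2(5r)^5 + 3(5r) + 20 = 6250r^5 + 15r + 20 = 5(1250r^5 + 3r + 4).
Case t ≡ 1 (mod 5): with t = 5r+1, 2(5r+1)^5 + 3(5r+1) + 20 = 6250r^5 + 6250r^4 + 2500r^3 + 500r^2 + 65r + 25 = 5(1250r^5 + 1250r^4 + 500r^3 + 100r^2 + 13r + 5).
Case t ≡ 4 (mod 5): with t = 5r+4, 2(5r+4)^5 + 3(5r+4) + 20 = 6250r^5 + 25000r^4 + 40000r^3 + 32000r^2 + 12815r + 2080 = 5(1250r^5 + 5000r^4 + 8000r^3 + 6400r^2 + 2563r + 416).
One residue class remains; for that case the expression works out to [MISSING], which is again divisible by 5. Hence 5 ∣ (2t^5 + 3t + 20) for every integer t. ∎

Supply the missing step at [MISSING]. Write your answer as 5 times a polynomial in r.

Only t ≡ 2 (mod 5) is unaccounted for. Put t = 5r+2:
2(5r+2)^5 + 3(5r+2) + 20 expands to 6250r^5 + 12500r^4 + 10000r^3 + 4000r^2 + 815r + 90,
and factoring out 5 leaves 5(1250r^5 + 2500r^4 + 2000r^3 + 800r^2 + 163r + 18).

5(1250r^5 + 2500r^4 + 2000r^3 + 800r^2 + 163r + 18)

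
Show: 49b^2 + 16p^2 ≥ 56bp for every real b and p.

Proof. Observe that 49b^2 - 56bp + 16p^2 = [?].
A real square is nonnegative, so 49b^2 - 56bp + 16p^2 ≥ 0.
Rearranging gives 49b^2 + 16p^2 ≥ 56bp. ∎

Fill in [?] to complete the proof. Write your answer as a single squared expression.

The leading and trailing coefficients are 7^2 and 4^2, and 56 = 2·7·4, so the trinomial is (7b - 4p)^2.
Hence 49b^2 - 56bp + 16p^2 ≥ 0.

(7b - 4p)^2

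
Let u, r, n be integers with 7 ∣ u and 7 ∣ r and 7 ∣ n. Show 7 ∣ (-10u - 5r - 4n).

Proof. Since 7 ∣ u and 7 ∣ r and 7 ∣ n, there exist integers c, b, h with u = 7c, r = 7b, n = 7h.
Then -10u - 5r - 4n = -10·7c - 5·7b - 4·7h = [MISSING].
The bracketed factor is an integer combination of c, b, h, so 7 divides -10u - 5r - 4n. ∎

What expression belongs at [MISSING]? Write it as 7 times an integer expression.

Pull the common 7 out of every term: -10·7c - 5·7b - 4·7h = 7(-5b - 10c - 4h).
-5b - 10c - 4h is an integer, which exhibits the divisibility.

7(-5b - 10c - 4h)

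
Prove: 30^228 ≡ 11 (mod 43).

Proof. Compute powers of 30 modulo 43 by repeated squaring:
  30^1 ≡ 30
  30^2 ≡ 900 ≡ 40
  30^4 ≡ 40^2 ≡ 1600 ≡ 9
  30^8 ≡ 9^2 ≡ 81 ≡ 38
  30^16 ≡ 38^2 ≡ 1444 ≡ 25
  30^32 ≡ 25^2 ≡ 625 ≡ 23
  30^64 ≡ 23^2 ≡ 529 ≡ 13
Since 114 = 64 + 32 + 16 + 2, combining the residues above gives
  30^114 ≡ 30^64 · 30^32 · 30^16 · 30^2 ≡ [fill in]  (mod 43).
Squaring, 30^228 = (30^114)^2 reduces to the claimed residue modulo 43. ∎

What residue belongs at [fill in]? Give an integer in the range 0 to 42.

21

Multiply the listed residues: 13 · 23 · 25 · 40 = 299 → 7475 → 299000.
Reducing modulo 43: 299000 = 6953·43 + 21, so 30^114 ≡ 21.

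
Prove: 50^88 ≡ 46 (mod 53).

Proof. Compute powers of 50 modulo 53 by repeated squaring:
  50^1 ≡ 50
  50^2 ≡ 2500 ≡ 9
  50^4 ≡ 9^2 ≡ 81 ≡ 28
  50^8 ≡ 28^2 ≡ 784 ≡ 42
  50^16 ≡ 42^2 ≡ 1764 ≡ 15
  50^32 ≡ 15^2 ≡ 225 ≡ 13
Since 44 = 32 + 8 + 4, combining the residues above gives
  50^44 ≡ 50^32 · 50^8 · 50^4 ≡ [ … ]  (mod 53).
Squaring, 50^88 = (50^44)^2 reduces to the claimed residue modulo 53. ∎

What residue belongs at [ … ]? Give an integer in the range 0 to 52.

24

50^32 · 50^8 · 50^4 ≡ 13 · 42 · 28 = 15288.
15288 mod 53 = 24, so 50^44 ≡ 24 (mod 53).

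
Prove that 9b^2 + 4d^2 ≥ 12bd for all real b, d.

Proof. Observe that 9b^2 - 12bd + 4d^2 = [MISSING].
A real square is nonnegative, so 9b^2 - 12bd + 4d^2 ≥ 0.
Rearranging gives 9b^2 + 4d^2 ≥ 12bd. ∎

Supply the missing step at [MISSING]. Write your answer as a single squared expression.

(3b - 2d)^2

The leading and trailing coefficients are 3^2 and 2^2, and 12 = 2·3·2, so the trinomial is (3b - 2d)^2.
Hence 9b^2 - 12bd + 4d^2 ≥ 0.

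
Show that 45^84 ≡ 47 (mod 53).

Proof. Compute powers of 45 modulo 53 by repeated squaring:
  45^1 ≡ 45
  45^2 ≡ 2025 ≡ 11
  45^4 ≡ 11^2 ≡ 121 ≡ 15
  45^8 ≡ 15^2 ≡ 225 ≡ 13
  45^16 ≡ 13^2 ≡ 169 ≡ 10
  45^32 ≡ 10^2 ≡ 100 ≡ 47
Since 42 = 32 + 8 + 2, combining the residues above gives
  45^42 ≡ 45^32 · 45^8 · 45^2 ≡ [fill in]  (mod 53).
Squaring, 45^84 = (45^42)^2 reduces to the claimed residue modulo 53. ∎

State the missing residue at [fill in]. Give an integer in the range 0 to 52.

Multiply the listed residues: 47 · 13 · 11 = 611 → 6721.
Reducing modulo 53: 6721 = 126·53 + 43, so 45^42 ≡ 43.

43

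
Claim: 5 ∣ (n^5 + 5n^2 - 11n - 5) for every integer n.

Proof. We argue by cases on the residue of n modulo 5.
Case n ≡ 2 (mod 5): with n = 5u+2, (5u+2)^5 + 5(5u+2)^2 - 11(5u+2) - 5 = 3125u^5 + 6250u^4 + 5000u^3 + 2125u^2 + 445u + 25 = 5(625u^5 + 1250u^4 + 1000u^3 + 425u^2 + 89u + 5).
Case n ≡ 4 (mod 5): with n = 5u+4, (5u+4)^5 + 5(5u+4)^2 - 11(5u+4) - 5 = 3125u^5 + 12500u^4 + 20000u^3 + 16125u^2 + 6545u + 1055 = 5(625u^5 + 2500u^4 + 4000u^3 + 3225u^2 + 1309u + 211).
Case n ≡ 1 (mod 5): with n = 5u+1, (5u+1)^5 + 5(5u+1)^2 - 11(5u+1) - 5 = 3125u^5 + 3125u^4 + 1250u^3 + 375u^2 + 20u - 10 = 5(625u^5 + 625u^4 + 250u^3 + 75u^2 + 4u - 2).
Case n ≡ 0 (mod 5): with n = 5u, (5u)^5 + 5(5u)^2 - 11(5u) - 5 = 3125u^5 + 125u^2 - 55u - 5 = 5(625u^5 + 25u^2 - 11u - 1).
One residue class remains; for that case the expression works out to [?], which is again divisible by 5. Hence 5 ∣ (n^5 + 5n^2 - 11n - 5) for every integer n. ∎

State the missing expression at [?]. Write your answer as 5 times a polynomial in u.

Only n ≡ 3 (mod 5) is unaccounted for. Put n = 5u+3:
(5u+3)^5 + 5(5u+3)^2 - 11(5u+3) - 5 expands to 3125u^5 + 9375u^4 + 11250u^3 + 6875u^2 + 2120u + 250,
and factoring out 5 leaves 5(625u^5 + 1875u^4 + 2250u^3 + 1375u^2 + 424u + 50).

5(625u^5 + 1875u^4 + 2250u^3 + 1375u^2 + 424u + 50)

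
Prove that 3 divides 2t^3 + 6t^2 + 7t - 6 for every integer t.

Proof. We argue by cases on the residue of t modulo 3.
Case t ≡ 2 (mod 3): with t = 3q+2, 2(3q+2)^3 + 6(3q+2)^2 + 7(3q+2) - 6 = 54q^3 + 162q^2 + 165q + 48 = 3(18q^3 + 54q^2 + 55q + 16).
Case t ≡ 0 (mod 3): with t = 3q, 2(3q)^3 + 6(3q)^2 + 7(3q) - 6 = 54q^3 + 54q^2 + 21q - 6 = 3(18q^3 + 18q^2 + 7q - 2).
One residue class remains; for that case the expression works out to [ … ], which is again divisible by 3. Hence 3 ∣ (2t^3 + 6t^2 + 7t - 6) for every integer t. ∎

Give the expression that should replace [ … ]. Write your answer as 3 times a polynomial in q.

The residues treated are {2, 0}, so the missing case is t ≡ 1 (mod 3); write t = 3q+1.
Then 2(3q+1)^3 + 6(3q+1)^2 + 7(3q+1) - 6 = 54q^3 + 108q^2 + 75q + 9 = 3(18q^3 + 36q^2 + 25q + 3).

3(18q^3 + 36q^2 + 25q + 3)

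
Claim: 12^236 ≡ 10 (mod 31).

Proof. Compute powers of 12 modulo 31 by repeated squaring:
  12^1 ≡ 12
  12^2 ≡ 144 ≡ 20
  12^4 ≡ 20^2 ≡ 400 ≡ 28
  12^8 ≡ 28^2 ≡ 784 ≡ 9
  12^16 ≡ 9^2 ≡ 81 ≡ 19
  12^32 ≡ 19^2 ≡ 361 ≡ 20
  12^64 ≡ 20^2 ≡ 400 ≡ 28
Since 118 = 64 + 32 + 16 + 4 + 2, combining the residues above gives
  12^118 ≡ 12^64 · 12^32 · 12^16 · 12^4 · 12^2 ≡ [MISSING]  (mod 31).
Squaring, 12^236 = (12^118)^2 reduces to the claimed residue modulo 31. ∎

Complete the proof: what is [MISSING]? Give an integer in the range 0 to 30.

12^64 · 12^32 · 12^16 · 12^4 · 12^2 ≡ 28 · 20 · 19 · 28 · 20 = 5958400.
5958400 mod 31 = 14, so 12^118 ≡ 14 (mod 31).

14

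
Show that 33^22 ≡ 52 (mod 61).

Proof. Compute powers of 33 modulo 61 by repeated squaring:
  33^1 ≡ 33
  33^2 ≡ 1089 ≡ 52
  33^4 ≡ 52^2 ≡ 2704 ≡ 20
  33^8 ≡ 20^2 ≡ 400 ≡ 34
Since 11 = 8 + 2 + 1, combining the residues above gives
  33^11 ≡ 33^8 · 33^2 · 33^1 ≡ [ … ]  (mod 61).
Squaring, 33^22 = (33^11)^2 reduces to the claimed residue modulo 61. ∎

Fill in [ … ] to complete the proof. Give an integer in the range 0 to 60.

28

Multiply the listed residues: 34 · 52 · 33 = 1768 → 58344.
Reducing modulo 61: 58344 = 956·61 + 28, so 33^11 ≡ 28.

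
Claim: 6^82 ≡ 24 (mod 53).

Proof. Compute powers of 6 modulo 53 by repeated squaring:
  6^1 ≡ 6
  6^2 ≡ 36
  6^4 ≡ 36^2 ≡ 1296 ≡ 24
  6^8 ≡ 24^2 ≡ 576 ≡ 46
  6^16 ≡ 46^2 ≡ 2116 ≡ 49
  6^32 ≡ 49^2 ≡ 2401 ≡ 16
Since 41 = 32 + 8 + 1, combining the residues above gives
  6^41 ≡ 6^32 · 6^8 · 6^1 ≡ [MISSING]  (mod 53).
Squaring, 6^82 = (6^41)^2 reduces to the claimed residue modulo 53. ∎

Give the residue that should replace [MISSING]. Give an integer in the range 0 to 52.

6^32 · 6^8 · 6^1 ≡ 16 · 46 · 6 = 4416.
4416 mod 53 = 17, so 6^41 ≡ 17 (mod 53).

17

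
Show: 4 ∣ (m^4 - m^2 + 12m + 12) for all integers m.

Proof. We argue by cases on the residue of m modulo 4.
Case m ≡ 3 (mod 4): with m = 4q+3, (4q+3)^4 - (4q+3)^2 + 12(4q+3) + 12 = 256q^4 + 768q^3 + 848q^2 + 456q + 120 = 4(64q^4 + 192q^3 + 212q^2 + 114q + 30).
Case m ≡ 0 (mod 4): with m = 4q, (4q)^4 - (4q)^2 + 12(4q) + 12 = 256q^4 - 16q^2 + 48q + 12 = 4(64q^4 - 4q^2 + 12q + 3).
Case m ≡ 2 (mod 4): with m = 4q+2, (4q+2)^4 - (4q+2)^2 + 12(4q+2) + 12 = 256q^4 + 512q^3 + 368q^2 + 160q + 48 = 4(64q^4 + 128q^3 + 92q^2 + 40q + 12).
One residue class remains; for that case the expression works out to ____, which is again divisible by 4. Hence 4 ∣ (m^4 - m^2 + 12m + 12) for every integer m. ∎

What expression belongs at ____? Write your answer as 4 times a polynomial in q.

4(64q^4 + 64q^3 + 20q^2 + 14q + 6)

Only m ≡ 1 (mod 4) is unaccounted for. Put m = 4q+1:
(4q+1)^4 - (4q+1)^2 + 12(4q+1) + 12 expands to 256q^4 + 256q^3 + 80q^2 + 56q + 24,
and factoring out 4 leaves 4(64q^4 + 64q^3 + 20q^2 + 14q + 6).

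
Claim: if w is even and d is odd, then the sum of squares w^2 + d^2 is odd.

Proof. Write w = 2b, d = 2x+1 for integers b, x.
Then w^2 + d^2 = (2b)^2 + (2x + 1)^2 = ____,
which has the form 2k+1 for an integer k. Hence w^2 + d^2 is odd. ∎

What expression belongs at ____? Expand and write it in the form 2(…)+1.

(2b)^2 + (2x + 1)^2 = 4b^2 + 4x^2 + 4x + 1
= 2(2b^2 + 2x^2 + 2x) + 1.
Since 2b^2 + 2x^2 + 2x is an integer, the sum of squares is of the form 2k+1 for an integer k.

2(2b^2 + 2x^2 + 2x) + 1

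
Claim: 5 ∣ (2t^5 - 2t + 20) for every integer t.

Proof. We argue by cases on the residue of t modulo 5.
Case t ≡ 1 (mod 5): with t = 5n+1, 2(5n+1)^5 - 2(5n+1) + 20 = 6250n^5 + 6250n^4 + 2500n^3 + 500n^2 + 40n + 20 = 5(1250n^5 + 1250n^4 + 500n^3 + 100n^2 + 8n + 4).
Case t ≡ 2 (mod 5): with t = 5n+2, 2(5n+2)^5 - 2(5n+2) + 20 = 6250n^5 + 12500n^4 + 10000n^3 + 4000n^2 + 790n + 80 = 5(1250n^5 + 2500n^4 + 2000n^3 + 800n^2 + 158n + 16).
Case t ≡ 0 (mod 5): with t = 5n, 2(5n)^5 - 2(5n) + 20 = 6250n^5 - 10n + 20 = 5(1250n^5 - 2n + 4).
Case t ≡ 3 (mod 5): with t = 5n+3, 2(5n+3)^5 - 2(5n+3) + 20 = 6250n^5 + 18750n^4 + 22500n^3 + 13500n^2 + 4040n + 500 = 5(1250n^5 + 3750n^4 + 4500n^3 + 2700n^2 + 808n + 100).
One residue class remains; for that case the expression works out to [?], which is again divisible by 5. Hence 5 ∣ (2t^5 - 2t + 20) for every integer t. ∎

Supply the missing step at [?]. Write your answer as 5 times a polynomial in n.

Only t ≡ 4 (mod 5) is unaccounted for. Put t = 5n+4:
2(5n+4)^5 - 2(5n+4) + 20 expands to 6250n^5 + 25000n^4 + 40000n^3 + 32000n^2 + 12790n + 2060,
and factoring out 5 leaves 5(1250n^5 + 5000n^4 + 8000n^3 + 6400n^2 + 2558n + 412).

5(1250n^5 + 5000n^4 + 8000n^3 + 6400n^2 + 2558n + 412)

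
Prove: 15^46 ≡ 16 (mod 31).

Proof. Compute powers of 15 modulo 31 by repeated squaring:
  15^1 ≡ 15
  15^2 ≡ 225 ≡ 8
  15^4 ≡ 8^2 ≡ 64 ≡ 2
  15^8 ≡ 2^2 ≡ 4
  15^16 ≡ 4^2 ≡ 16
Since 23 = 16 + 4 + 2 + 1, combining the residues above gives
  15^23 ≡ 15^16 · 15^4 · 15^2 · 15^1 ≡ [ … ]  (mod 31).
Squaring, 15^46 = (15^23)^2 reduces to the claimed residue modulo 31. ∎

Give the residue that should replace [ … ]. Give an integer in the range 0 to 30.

27

15^16 · 15^4 · 15^2 · 15^1 ≡ 16 · 2 · 8 · 15 = 3840.
3840 mod 31 = 27, so 15^23 ≡ 27 (mod 31).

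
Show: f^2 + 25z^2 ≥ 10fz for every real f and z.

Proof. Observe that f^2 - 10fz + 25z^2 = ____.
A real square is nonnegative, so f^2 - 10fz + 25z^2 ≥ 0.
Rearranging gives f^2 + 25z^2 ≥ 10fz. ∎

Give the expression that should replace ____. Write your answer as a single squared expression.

f^2 - 10fz + 25z^2 is a perfect-square trinomial: the outer terms are (f)^2 and (5z)^2, and the cross term is -2·f·5z.
So f^2 - 10fz + 25z^2 = (f - 5z)^2 ≥ 0.

(f - 5z)^2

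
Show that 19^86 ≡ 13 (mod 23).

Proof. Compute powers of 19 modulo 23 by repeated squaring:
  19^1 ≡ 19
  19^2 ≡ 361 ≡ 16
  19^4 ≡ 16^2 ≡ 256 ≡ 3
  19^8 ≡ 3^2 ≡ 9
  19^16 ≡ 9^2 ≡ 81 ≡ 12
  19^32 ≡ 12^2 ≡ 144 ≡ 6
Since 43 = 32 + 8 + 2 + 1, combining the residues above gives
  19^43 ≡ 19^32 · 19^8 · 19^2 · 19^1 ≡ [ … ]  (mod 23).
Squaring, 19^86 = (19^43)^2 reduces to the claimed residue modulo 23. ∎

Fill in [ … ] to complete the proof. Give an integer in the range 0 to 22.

17

19^32 · 19^8 · 19^2 · 19^1 ≡ 6 · 9 · 16 · 19 = 16416.
16416 mod 23 = 17, so 19^43 ≡ 17 (mod 23).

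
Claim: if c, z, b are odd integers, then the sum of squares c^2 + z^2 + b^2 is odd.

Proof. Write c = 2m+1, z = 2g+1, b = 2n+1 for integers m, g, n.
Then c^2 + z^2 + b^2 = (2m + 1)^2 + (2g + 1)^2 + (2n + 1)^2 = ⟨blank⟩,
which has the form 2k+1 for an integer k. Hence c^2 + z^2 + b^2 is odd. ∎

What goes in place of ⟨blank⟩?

2(2g^2 + 2g + 2m^2 + 2m + 2n^2 + 2n + 1) + 1

(2m + 1)^2 + (2g + 1)^2 + (2n + 1)^2 = 4g^2 + 4g + 4m^2 + 4m + 4n^2 + 4n + 3
= 2(2g^2 + 2g + 2m^2 + 2m + 2n^2 + 2n + 1) + 1.
Since 2g^2 + 2g + 2m^2 + 2m + 2n^2 + 2n + 1 is an integer, the sum of squares is of the form 2k+1 for an integer k.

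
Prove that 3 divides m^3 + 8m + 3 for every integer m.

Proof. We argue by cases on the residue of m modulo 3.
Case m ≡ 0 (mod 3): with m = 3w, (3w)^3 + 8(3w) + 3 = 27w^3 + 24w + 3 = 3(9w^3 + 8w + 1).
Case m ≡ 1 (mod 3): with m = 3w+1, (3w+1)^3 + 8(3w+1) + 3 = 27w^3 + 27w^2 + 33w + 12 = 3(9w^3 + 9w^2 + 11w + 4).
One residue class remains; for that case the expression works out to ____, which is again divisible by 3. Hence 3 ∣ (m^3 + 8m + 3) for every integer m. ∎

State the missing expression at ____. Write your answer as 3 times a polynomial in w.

The residues treated are {0, 1}, so the missing case is m ≡ 2 (mod 3); write m = 3w+2.
Then (3w+2)^3 + 8(3w+2) + 3 = 27w^3 + 54w^2 + 60w + 27 = 3(9w^3 + 18w^2 + 20w + 9).

3(9w^3 + 18w^2 + 20w + 9)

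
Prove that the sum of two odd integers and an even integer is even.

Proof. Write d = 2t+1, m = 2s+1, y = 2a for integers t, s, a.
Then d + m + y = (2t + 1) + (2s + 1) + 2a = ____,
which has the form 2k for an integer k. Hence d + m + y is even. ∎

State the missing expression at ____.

2(a + s + t + 1)

(2t + 1) + (2s + 1) + 2a = 2a + 2s + 2t + 2
= 2(a + s + t + 1).
Since a + s + t + 1 is an integer, the sum is of the form 2k for an integer k.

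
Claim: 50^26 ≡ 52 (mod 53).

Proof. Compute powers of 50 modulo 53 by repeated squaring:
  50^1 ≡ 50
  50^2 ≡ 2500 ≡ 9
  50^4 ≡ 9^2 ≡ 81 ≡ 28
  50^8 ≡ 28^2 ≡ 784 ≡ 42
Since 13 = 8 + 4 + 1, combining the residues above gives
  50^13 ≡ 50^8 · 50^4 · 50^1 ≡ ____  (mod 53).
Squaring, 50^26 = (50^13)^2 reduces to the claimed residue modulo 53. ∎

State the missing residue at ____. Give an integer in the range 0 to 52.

23

Multiply the listed residues: 42 · 28 · 50 = 1176 → 58800.
Reducing modulo 53: 58800 = 1109·53 + 23, so 50^13 ≡ 23.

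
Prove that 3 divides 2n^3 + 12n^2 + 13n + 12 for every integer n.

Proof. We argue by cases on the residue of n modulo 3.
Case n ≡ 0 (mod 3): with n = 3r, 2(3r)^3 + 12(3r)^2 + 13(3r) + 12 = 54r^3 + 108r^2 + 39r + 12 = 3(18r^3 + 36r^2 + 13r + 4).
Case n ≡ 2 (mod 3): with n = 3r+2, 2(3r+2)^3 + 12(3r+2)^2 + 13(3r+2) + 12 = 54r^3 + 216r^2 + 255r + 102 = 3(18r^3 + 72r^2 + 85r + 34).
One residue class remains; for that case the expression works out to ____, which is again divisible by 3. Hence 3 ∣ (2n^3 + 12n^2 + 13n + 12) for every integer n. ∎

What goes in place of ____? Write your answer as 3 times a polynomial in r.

3(18r^3 + 54r^2 + 43r + 13)

Only n ≡ 1 (mod 3) is unaccounted for. Put n = 3r+1:
2(3r+1)^3 + 12(3r+1)^2 + 13(3r+1) + 12 expands to 54r^3 + 162r^2 + 129r + 39,
and factoring out 3 leaves 3(18r^3 + 54r^2 + 43r + 13).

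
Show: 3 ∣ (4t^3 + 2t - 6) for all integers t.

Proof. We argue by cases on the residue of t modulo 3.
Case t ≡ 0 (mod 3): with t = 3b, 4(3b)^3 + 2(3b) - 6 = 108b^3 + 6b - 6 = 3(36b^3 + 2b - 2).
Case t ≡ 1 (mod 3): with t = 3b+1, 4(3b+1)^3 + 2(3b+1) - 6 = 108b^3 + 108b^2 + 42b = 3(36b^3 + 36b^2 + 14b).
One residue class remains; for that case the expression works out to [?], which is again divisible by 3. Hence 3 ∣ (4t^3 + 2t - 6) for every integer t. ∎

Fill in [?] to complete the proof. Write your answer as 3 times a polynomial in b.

Only t ≡ 2 (mod 3) is unaccounted for. Put t = 3b+2:
4(3b+2)^3 + 2(3b+2) - 6 expands to 108b^3 + 216b^2 + 150b + 30,
and factoring out 3 leaves 3(36b^3 + 72b^2 + 50b + 10).

3(36b^3 + 72b^2 + 50b + 10)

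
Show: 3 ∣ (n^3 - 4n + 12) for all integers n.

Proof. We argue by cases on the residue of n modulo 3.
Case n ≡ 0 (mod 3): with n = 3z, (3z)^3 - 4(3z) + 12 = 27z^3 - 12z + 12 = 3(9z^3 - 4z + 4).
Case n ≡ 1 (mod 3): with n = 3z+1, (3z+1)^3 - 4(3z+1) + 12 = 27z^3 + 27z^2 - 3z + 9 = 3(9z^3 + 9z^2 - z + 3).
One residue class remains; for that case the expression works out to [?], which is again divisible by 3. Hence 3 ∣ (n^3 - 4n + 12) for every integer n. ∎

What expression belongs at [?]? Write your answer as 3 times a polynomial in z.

3(9z^3 + 18z^2 + 8z + 4)

The residues treated are {0, 1}, so the missing case is n ≡ 2 (mod 3); write n = 3z+2.
Then (3z+2)^3 - 4(3z+2) + 12 = 27z^3 + 54z^2 + 24z + 12 = 3(9z^3 + 18z^2 + 8z + 4).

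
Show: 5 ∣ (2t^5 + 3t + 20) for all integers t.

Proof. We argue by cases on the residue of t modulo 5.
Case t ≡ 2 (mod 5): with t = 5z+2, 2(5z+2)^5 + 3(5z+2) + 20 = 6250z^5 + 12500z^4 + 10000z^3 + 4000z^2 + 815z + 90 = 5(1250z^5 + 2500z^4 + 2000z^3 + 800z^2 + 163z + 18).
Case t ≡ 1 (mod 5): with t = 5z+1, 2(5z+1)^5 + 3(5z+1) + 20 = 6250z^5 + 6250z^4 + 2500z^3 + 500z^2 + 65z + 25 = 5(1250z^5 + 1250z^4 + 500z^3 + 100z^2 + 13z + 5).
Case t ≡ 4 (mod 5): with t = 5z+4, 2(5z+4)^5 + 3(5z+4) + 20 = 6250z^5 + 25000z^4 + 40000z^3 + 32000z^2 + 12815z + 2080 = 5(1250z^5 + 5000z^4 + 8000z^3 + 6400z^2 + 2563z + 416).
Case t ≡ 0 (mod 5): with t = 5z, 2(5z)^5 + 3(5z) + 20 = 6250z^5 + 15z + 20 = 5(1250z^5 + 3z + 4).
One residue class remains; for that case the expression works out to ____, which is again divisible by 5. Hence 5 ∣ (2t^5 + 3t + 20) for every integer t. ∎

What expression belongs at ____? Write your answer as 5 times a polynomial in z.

The residues treated are {2, 1, 4, 0}, so the missing case is t ≡ 3 (mod 5); write t = 5z+3.
Then 2(5z+3)^5 + 3(5z+3) + 20 = 6250z^5 + 18750z^4 + 22500z^3 + 13500z^2 + 4065z + 515 = 5(1250z^5 + 3750z^4 + 4500z^3 + 2700z^2 + 813z + 103).

5(1250z^5 + 3750z^4 + 4500z^3 + 2700z^2 + 813z + 103)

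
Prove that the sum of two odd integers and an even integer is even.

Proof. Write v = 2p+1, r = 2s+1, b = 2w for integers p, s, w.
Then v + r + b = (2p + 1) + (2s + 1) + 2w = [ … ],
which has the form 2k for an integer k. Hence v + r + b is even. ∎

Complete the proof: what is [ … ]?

(2p + 1) + (2s + 1) + 2w = 2p + 2s + 2w + 2
= 2(p + s + w + 1).
Since p + s + w + 1 is an integer, the sum is of the form 2k for an integer k.

2(p + s + w + 1)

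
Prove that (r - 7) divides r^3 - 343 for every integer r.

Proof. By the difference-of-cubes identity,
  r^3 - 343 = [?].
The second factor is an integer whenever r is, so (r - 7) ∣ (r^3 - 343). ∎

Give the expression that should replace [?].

(r - 7)(r^2 + 7r + 49)

Polynomial division of r^3 - 343 by r - 7 leaves remainder 0 and quotient r^2 + 7r + 49.
Hence r^3 - 343 = (r - 7)(r^2 + 7r + 49).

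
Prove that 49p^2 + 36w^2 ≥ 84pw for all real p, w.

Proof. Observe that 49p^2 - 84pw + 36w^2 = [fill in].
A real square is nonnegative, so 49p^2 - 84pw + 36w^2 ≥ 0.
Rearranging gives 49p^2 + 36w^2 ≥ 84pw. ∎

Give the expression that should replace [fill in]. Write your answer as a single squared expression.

(7p - 6w)^2

The leading and trailing coefficients are 7^2 and 6^2, and 84 = 2·7·6, so the trinomial is (7p - 6w)^2.
Hence 49p^2 - 84pw + 36w^2 ≥ 0.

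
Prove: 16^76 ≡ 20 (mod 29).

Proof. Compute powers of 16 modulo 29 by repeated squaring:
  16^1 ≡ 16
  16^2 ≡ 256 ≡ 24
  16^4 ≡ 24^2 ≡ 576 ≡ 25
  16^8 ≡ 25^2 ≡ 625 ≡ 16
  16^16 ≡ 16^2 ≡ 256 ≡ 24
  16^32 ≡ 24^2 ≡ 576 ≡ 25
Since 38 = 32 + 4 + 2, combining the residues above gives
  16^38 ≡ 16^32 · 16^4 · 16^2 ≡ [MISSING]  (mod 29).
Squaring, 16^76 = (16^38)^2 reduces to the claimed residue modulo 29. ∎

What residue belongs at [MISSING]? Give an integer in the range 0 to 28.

Multiply the listed residues: 25 · 25 · 24 = 625 → 15000.
Reducing modulo 29: 15000 = 517·29 + 7, so 16^38 ≡ 7.

7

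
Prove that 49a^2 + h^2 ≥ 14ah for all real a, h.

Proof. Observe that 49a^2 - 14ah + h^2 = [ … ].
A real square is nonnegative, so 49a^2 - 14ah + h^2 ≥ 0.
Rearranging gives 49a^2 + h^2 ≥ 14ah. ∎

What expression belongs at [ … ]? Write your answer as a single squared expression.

(7a - h)^2

The leading and trailing coefficients are 7^2 and 1^2, and 14 = 2·7·1, so the trinomial is (7a - h)^2.
Hence 49a^2 - 14ah + h^2 ≥ 0.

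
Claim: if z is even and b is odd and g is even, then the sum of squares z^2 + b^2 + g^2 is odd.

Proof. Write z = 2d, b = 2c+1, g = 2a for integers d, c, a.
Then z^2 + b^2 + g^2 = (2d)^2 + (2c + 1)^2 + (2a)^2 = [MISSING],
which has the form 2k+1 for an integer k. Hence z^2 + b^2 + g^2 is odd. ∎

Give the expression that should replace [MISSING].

2(2a^2 + 2c^2 + 2c + 2d^2) + 1

Expanding: (2d)^2 + (2c + 1)^2 + (2a)^2 = 4a^2 + 4c^2 + 4c + 4d^2 + 1.
Every term except the constant is even, so this is 2(2a^2 + 2c^2 + 2c + 2d^2) + 1,
and 2a^2 + 2c^2 + 2c + 2d^2 ∈ ℤ gives the required form.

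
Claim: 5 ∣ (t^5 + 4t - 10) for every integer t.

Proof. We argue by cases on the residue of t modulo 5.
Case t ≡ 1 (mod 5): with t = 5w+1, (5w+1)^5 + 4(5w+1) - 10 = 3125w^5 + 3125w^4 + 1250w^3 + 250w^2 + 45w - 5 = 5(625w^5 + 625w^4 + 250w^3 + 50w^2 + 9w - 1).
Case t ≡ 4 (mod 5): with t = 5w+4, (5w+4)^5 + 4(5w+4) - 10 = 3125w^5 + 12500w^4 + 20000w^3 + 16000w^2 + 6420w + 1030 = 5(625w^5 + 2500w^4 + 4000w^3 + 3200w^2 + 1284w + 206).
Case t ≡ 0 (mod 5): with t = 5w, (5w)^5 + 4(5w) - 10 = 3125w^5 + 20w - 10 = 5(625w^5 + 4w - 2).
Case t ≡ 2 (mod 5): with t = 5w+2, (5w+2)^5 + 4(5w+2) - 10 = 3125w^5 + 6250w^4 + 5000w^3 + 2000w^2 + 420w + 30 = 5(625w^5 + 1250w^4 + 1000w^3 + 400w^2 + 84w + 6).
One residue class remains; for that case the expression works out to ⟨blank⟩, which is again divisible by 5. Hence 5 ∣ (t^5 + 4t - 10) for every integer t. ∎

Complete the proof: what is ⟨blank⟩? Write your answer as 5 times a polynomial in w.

5(625w^5 + 1875w^4 + 2250w^3 + 1350w^2 + 409w + 49)

The residues treated are {1, 4, 0, 2}, so the missing case is t ≡ 3 (mod 5); write t = 5w+3.
Then (5w+3)^5 + 4(5w+3) - 10 = 3125w^5 + 9375w^4 + 11250w^3 + 6750w^2 + 2045w + 245 = 5(625w^5 + 1875w^4 + 2250w^3 + 1350w^2 + 409w + 49).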